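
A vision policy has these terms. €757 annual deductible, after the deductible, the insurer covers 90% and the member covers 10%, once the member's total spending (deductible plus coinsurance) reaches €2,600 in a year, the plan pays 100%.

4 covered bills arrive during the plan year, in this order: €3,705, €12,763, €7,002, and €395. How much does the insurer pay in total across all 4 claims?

€21,265

Bill 1, €3,705: €757 to deductible, leaving €2,948; coinsurance €2,948 × 10% = €294.80. Member pays €1,051.80; OOP now €1,051.80. Plan pays €3,705 − €1,051.80 = €2,653.20.
Bill 2, €12,763: deductible met; 10% of €12,763 = €1,276.30. Cost to member: €1,276.30. OOP to date €2,328.10. Plan pays €12,763 − €1,276.30 = €11,486.70.
Bill 3, €7,002: deductible already satisfied, so member's share is 10% × €7,002 = €700.20. OOP would hit €3,028.30 > €2,600, so the cap limits the member to €2,600 − €2,328.10 = €271.90. Plan pays €7,002 − €271.90 = €6,730.10.
Bill 4, €395: deductible already satisfied, so member's share is 10% × €395 = €39.50. OOP would hit €2,639.50 > €2,600, so the cap limits the member to €2,600 − €2,600 = €0. Plan pays €395 − €0 = €395.
Insurer total: €2,653.20 + €11,486.70 + €6,730.10 + €395 = €21,265.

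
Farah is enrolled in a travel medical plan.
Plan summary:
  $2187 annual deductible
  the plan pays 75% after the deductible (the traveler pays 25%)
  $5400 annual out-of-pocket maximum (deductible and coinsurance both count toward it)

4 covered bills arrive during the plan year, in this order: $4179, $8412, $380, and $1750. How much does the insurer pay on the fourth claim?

Claim 1 ($4179): deductible takes $2187, $1992 remains; 25% of $1992 = $498. Cost to traveler: $2685. OOP to date $2685. Plan pays $4179 − $2685 = $1494.
Claim 2 ($8412): 25% coinsurance on $8412 = $2103. Cost to traveler: $2103. OOP to date $4788. Insurer: $8412 − $2103 = $6309.
Claim 3 ($380): deductible already satisfied, so traveler's share is 25% × $380 = $95. Cost to traveler: $95. OOP to date $4883. Insurer: $380 − $95 = $285.
Claim 4 ($1750): deductible already satisfied, so traveler's share is 25% × $1750 = $437.50. Traveler pays $437.50; OOP now $5320.50. Plan pays $1750 − $437.50 = $1312.50.

$1312.50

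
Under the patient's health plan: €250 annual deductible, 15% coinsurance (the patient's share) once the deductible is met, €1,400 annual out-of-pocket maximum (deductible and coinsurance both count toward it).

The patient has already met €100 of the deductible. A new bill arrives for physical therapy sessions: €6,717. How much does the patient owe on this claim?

€100 of the €250 deductible is already met, leaving €150.
The remaining €6,567 (= €6,717 − €150) moves to coinsurance.
Coinsurance: €6,567 × 15% = €985.05.
Patient responsibility before any cap: €150 + €985.05 = €1,135.05.
Cumulative spending €100 + €1,135.05 = €1,235.05 stays under the €1,400 maximum.

€1,135.05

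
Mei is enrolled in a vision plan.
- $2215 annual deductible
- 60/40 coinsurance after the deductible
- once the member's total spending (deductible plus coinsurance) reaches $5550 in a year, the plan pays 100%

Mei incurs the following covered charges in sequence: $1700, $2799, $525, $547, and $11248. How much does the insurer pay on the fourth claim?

Claim 1 ($1700): fully absorbed by the deductible. Cost to member: $1700. OOP to date $1700. Insurer: $1700 − $1700 = $0.
Claim 2 ($2799): $515 to deductible, leaving $2284; coinsurance $2284 × 40% = $913.60. Member pays $1428.60; OOP now $3128.60. Insurer: $2799 − $1428.60 = $1370.40.
Claim 3 ($525): deductible met; 40% of $525 = $210. Member owes $210 (running OOP $3338.60). Plan pays $525 − $210 = $315.
Claim 4 ($547): deductible met; 40% of $547 = $218.80. Member owes $218.80 (running OOP $3557.40). Insurer: $547 − $218.80 = $328.20.

$328.20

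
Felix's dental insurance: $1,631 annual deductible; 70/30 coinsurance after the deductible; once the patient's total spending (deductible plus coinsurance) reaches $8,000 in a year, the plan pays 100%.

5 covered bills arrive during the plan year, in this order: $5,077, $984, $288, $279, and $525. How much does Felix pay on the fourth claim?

Claim 1 ($5,077): $1,631 finishes the deductible; $3,446 goes to coinsurance; patient's 30% is $1,033.80. Patient pays $2,664.80; OOP now $2,664.80.
Claim 2 ($984): deductible met; 30% of $984 = $295.20. Patient owes $295.20 (running OOP $2,960).
Claim 3 ($288): deductible already satisfied, so patient's share is 30% × $288 = $86.40. Patient owes $86.40 (running OOP $3,046.40).
Claim 4 ($279): 30% coinsurance on $279 = $83.70. Cost to patient: $83.70. OOP to date $3,130.10.

$83.70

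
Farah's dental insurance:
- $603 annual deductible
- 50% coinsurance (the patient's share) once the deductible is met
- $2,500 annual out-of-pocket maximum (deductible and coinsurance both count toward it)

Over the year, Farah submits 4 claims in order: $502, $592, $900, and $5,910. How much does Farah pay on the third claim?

Bill 1, $502: all of it applies to the deductible. Patient owes $502 (running OOP $502).
Bill 2, $592: $101 finishes the deductible; $491 goes to coinsurance; patient's 50% is $245.50. Patient pays $346.50; OOP now $848.50.
Bill 3, $900: deductible met; 50% of $900 = $450. Patient owes $450 (running OOP $1,298.50).

$450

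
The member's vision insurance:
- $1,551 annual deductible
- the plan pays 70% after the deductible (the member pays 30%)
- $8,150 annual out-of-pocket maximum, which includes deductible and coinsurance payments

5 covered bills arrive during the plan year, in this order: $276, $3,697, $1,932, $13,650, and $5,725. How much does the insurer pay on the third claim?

Claim 1 ($276): all of it applies to the deductible. Member owes $276 (running OOP $276). Insurer: $276 − $276 = $0.
Claim 2 ($3,697): deductible takes $1,275, $2,422 remains; 30% of $2,422 = $726.60. Cost to member: $2,001.60. OOP to date $2,277.60. Insurer: $3,697 − $2,001.60 = $1,695.40.
Claim 3 ($1,932): deductible met; 30% of $1,932 = $579.60. Member pays $579.60; OOP now $2,857.20. Insurer: $1,932 − $579.60 = $1,352.40.

$1,352.40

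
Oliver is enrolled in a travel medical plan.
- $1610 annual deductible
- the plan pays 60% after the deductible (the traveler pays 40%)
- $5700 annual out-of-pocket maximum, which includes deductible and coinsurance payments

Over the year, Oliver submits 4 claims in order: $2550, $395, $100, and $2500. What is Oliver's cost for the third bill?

$40

#1 ($2550): deductible takes $1610, $940 remains; traveler's 40% is $376. Traveler pays $1986; OOP now $1986.
#2 ($395): deductible met; 40% of $395 = $158. Cost to traveler: $158. OOP to date $2144.
#3 ($100): deductible met; 40% of $100 = $40. Traveler owes $40 (running OOP $2184).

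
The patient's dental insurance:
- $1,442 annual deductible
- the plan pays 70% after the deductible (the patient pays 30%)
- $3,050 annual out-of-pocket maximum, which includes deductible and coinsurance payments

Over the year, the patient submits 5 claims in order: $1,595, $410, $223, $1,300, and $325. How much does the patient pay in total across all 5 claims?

Bill 1, $1,595: deductible takes $1,442, $153 remains; patient's 30% is $45.90. Patient owes $1,487.90 (running OOP $1,487.90).
Bill 2, $410: deductible already satisfied, so patient's share is 30% × $410 = $123. Patient owes $123 (running OOP $1,610.90).
Bill 3, $223: deductible already satisfied, so patient's share is 30% × $223 = $66.90. Cost to patient: $66.90. OOP to date $1,677.80.
Bill 4, $1,300: 30% coinsurance on $1,300 = $390. Patient pays $390; OOP now $2,067.80.
Bill 5, $325: 30% coinsurance on $325 = $97.50. Patient owes $97.50 (running OOP $2,165.30).
Summing the patient's payments: $1,487.90 + $123 + $66.90 + $390 + $97.50 = $2,165.30.

$2,165.30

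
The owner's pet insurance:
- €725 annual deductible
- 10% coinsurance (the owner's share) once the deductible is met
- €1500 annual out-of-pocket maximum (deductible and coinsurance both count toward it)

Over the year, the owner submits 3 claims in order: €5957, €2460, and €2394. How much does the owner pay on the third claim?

€5.80

Claim 1 — €5957: deductible takes €725, €5232 remains; coinsurance €5232 × 10% = €523.20. Owner pays €1248.20; OOP now €1248.20.
Claim 2 — €2460: deductible already satisfied, so owner's share is 10% × €2460 = €246. Cost to owner: €246. OOP to date €1494.20.
Claim 3 — €2394: 10% coinsurance on €2394 = €239.40. Adding that to €1494.20 gives €1733.60, past the €1500 cap; owner pays only €1500 − €1494.20 = €5.80.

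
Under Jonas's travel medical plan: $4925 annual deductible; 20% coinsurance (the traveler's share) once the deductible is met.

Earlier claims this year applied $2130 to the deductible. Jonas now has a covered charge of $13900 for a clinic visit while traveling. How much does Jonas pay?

Remaining deductible: $4925 − $2130 = $2795.
After the $2795 deductible portion, $13900 − $2795 = $11105 is subject to coinsurance.
Traveler's 20% share of $11105 is $2221.
Traveler responsibility: $2795 + $2221 = $5016.

$5016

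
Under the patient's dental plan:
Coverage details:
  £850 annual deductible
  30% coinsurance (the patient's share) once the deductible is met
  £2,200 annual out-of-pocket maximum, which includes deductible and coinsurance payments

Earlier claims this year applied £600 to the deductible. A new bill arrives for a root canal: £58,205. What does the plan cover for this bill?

£56,605

Remaining deductible: £850 − £600 = £250.
That leaves £58,205 − £250 = £57,955 for coinsurance.
30% of £57,955 = £17,386.50 falls to the patient.
So the patient owes £250 + £17,386.50 = £17,636.50 before any cap.
Year-to-date out-of-pocket would reach £600 + £17,636.50 = £18,236.50, above the £2,200 maximum, so the patient pays only £2,200 − £600 = £1,600.
The insurer covers the remainder: £58,205 − £1,600 = £56,605.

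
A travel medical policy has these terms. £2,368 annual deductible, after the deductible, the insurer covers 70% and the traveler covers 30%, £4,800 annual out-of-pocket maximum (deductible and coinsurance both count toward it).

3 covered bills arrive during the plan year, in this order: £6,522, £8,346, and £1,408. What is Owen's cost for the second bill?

Bill 1, £6,522: £2,368 finishes the deductible; £4,154 goes to coinsurance; coinsurance £4,154 × 30% = £1,246.20. Traveler owes £3,614.20 (running OOP £3,614.20).
Bill 2, £8,346: 30% coinsurance on £8,346 = £2,503.80. Adding that to £3,614.20 gives £6,118, past the £4,800 cap; traveler pays only £4,800 − £3,614.20 = £1,185.80.

£1,185.80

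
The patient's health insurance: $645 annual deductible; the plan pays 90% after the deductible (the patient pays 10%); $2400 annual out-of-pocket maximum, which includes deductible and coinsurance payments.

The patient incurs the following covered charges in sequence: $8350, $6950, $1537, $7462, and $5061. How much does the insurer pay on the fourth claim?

$7326.20

Claim 1 ($8350): $645 to deductible, leaving $7705; coinsurance $7705 × 10% = $770.50. Patient owes $1415.50 (running OOP $1415.50). Insurer: $8350 − $1415.50 = $6934.50.
Claim 2 ($6950): deductible met; 10% of $6950 = $695. Patient owes $695 (running OOP $2110.50). Plan pays $6950 − $695 = $6255.
Claim 3 ($1537): deductible already satisfied, so patient's share is 10% × $1537 = $153.70. Cost to patient: $153.70. OOP to date $2264.20. Plan pays $1537 − $153.70 = $1383.30.
Claim 4 ($7462): deductible met; 10% of $7462 = $746.20. OOP would hit $3010.40 > $2400, so the cap limits the patient to $2400 − $2264.20 = $135.80. Insurer: $7462 − $135.80 = $7326.20.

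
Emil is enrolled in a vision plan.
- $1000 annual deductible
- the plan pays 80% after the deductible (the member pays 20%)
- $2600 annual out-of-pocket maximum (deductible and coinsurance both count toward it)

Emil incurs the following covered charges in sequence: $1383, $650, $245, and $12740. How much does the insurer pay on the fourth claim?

$11395.60

Claim 1 — $1383: deductible takes $1000, $383 remains; coinsurance $383 × 20% = $76.60. Member pays $1076.60; OOP now $1076.60. Plan pays $1383 − $1076.60 = $306.40.
Claim 2 — $650: deductible already satisfied, so member's share is 20% × $650 = $130. Cost to member: $130. OOP to date $1206.60. Plan pays $650 − $130 = $520.
Claim 3 — $245: deductible already satisfied, so member's share is 20% × $245 = $49. Member owes $49 (running OOP $1255.60). Insurer: $245 − $49 = $196.
Claim 4 — $12740: deductible already satisfied, so member's share is 20% × $12740 = $2548. OOP would hit $3803.60 > $2600, so the cap limits the member to $2600 − $1255.60 = $1344.40. Insurer: $12740 − $1344.40 = $11395.60.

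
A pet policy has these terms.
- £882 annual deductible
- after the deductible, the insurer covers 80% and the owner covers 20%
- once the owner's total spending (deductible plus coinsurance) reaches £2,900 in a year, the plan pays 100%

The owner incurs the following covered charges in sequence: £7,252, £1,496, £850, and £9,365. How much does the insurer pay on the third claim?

£680

#1 (£7,252): £882 finishes the deductible; £6,370 goes to coinsurance; owner's 20% is £1,274. Owner owes £2,156 (running OOP £2,156). Plan pays £7,252 − £2,156 = £5,096.
#2 (£1,496): deductible already satisfied, so owner's share is 20% × £1,496 = £299.20. Owner owes £299.20 (running OOP £2,455.20). Plan pays £1,496 − £299.20 = £1,196.80.
#3 (£850): 20% coinsurance on £850 = £170. Cost to owner: £170. OOP to date £2,625.20. Plan pays £850 − £170 = £680.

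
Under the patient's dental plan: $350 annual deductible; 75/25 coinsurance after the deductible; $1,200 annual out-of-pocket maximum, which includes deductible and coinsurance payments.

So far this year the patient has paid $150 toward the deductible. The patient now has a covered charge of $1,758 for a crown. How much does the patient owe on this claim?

Remaining deductible: $350 − $150 = $200.
After the $200 deductible portion, $1,758 − $200 = $1,558 is subject to coinsurance.
25% of $1,558 = $389.50 falls to the patient.
So the patient owes $200 + $389.50 = $589.50 before any cap.
Total out-of-pocket so far would be $150 + $589.50 = $739.50, below the $1,200 cap — no reduction.

$589.50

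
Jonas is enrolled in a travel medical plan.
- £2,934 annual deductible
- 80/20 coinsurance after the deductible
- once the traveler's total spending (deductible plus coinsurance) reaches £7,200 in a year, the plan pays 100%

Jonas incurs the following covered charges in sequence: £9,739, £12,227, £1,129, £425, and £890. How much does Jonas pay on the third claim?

£225.80

Claim 1 (£9,739): deductible takes £2,934, £6,805 remains; traveler's 20% is £1,361. Cost to traveler: £4,295. OOP to date £4,295.
Claim 2 (£12,227): deductible met; 20% of £12,227 = £2,445.40. Traveler pays £2,445.40; OOP now £6,740.40.
Claim 3 (£1,129): 20% coinsurance on £1,129 = £225.80. Cost to traveler: £225.80. OOP to date £6,966.20.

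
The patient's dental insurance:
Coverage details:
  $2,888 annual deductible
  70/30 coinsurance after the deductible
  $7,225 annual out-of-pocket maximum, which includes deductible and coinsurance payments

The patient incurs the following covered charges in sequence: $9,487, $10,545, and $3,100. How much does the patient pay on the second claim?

Claim 1 — $9,487: $2,888 finishes the deductible; $6,599 goes to coinsurance; patient's 30% is $1,979.70. Patient pays $4,867.70; OOP now $4,867.70.
Claim 2 — $10,545: deductible met; 30% of $10,545 = $3,163.50. Adding that to $4,867.70 gives $8,031.20, past the $7,225 cap; patient pays only $7,225 − $4,867.70 = $2,357.30.

$2,357.30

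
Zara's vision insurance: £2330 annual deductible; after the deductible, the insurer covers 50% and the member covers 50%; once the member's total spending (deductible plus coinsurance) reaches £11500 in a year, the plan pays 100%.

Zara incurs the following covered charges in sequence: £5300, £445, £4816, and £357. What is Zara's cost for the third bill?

£2408

#1 (£5300): £2330 finishes the deductible; £2970 goes to coinsurance; 50% of £2970 = £1485. Member owes £3815 (running OOP £3815).
#2 (£445): 50% coinsurance on £445 = £222.50. Member owes £222.50 (running OOP £4037.50).
#3 (£4816): deductible met; 50% of £4816 = £2408. Member owes £2408 (running OOP £6445.50).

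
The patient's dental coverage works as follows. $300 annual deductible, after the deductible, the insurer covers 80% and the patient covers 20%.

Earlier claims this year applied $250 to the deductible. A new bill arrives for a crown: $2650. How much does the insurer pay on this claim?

$250 of the $300 deductible is already met, leaving $50.
That leaves $2650 − $50 = $2600 for coinsurance.
20% of $2600 = $520 falls to the patient.
Patient responsibility: $50 + $520 = $570.
Insurer pays the balance: $2650 − $570 = $2080.

$2080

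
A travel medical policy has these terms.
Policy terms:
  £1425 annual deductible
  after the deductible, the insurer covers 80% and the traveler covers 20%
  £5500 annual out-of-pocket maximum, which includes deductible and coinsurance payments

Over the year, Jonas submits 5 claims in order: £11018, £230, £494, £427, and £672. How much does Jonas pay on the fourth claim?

Claim 1 (£11018): £1425 finishes the deductible; £9593 goes to coinsurance; traveler's 20% is £1918.60. Traveler owes £3343.60 (running OOP £3343.60).
Claim 2 (£230): deductible met; 20% of £230 = £46. Cost to traveler: £46. OOP to date £3389.60.
Claim 3 (£494): deductible met; 20% of £494 = £98.80. Traveler pays £98.80; OOP now £3488.40.
Claim 4 (£427): deductible met; 20% of £427 = £85.40. Traveler owes £85.40 (running OOP £3573.80).

£85.40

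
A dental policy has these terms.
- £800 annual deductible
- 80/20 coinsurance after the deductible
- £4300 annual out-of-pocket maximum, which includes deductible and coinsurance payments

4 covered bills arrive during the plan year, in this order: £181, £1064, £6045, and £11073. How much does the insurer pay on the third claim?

£4836

Bill 1, £181: entire amount goes to the deductible. Patient pays £181; OOP now £181. Insurer: £181 − £181 = £0.
Bill 2, £1064: £619 to deductible, leaving £445; coinsurance £445 × 20% = £89. Patient pays £708; OOP now £889. Plan pays £1064 − £708 = £356.
Bill 3, £6045: deductible already satisfied, so patient's share is 20% × £6045 = £1209. Cost to patient: £1209. OOP to date £2098. Plan pays £6045 − £1209 = £4836.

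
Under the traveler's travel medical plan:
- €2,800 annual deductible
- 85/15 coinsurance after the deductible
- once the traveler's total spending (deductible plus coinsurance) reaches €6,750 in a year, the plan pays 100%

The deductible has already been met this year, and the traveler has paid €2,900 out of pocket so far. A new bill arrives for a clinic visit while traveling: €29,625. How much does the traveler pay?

With the deductible met, the entire €29,625 is subject to coinsurance.
15% of €29,625 = €4,443.75 falls to the traveler.
Adding €4,443.75 to the €2,900 already spent would give €7,343.75, which exceeds the €6,750 cap; the traveler pays just €6,750 − €2,900 = €3,850.

€3,850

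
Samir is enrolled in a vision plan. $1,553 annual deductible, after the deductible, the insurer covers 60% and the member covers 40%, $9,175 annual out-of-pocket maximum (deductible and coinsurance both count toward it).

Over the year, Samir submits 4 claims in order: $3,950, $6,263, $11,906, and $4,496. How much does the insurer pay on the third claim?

$7,748

Claim 1 ($3,950): deductible takes $1,553, $2,397 remains; member's 40% is $958.80. Member owes $2,511.80 (running OOP $2,511.80). Insurer: $3,950 − $2,511.80 = $1,438.20.
Claim 2 ($6,263): 40% coinsurance on $6,263 = $2,505.20. Member pays $2,505.20; OOP now $5,017. Plan pays $6,263 − $2,505.20 = $3,757.80.
Claim 3 ($11,906): 40% coinsurance on $11,906 = $4,762.40. Adding that to $5,017 gives $9,779.40, past the $9,175 cap; member pays only $9,175 − $5,017 = $4,158. Insurer: $11,906 − $4,158 = $7,748.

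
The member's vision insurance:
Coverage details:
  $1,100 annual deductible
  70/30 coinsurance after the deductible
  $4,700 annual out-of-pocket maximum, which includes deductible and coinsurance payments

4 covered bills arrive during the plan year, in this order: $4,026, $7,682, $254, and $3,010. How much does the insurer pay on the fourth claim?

#1 ($4,026): $1,100 finishes the deductible; $2,926 goes to coinsurance; 30% of $2,926 = $877.80. Member pays $1,977.80; OOP now $1,977.80. Plan pays $4,026 − $1,977.80 = $2,048.20.
#2 ($7,682): deductible met; 30% of $7,682 = $2,304.60. Member owes $2,304.60 (running OOP $4,282.40). Insurer: $7,682 − $2,304.60 = $5,377.40.
#3 ($254): deductible already satisfied, so member's share is 30% × $254 = $76.20. Member owes $76.20 (running OOP $4,358.60). Plan pays $254 − $76.20 = $177.80.
#4 ($3,010): deductible met; 30% of $3,010 = $903. OOP would hit $5,261.60 > $4,700, so the cap limits the member to $4,700 − $4,358.60 = $341.40. Insurer: $3,010 − $341.40 = $2,668.60.

$2,668.60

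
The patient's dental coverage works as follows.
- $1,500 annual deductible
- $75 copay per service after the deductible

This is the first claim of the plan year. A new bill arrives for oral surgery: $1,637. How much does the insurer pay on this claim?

$62

Nothing has been paid toward the $1,500 deductible, so the first $1,500 of this charge is applied there.
That leaves $1,637 − $1,500 = $137 for the copay.
Copay on this service: $75.
Patient responsibility: $1,500 + $75 = $1,575.
Insurer pays the balance: $1,637 − $1,575 = $62.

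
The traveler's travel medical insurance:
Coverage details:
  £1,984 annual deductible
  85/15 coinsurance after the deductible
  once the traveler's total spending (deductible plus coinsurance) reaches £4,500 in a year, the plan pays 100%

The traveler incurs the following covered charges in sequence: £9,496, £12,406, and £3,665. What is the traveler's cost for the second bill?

Claim 1 — £9,496: deductible takes £1,984, £7,512 remains; traveler's 15% is £1,126.80. Traveler pays £3,110.80; OOP now £3,110.80.
Claim 2 — £12,406: 15% coinsurance on £12,406 = £1,860.90. That would push OOP to £4,971.70, over the £4,500 cap, so traveler pays £4,500 − £3,110.80 = £1,389.20.

£1,389.20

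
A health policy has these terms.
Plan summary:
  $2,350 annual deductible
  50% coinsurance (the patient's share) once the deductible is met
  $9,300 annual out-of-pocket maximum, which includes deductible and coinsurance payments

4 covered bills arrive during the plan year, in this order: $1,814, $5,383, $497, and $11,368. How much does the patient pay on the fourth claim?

Claim 1 — $1,814: fully absorbed by the deductible. Cost to patient: $1,814. OOP to date $1,814.
Claim 2 — $5,383: deductible takes $536, $4,847 remains; patient's 50% is $2,423.50. Cost to patient: $2,959.50. OOP to date $4,773.50.
Claim 3 — $497: deductible met; 50% of $497 = $248.50. Cost to patient: $248.50. OOP to date $5,022.
Claim 4 — $11,368: deductible met; 50% of $11,368 = $5,684. That would push OOP to $10,706, over the $9,300 cap, so patient pays $9,300 − $5,022 = $4,278.

$4,278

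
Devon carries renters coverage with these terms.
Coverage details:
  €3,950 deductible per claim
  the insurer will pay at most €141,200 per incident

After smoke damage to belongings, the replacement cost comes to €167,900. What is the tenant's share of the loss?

Less the €3,950 deductible: €167,900 − €3,950 = €163,950.
Since €163,950 > €141,200, the payout is capped at €141,200.
Tenant's share is the uncovered remainder: €167,900 − €141,200 = €26,700.

€26,700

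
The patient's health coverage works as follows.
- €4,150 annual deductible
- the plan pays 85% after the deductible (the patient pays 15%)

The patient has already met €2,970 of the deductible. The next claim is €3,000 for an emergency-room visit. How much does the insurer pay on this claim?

€2,970 of the €4,150 deductible is already met, leaving €1,180.
That leaves €3,000 − €1,180 = €1,820 for coinsurance.
Coinsurance: €1,820 × 15% = €273.
So the patient owes €1,180 + €273 = €1,453.
The insurer covers the remainder: €3,000 − €1,453 = €1,547.

€1,547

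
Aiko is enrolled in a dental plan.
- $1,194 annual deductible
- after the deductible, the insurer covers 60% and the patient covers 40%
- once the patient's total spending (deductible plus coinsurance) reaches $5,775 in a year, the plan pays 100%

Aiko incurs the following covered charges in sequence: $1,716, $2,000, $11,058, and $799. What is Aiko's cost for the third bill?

Claim 1 — $1,716: $1,194 to deductible, leaving $522; patient's 40% is $208.80. Patient owes $1,402.80 (running OOP $1,402.80).
Claim 2 — $2,000: 40% coinsurance on $2,000 = $800. Cost to patient: $800. OOP to date $2,202.80.
Claim 3 — $11,058: 40% coinsurance on $11,058 = $4,423.20. OOP would hit $6,626 > $5,775, so the cap limits the patient to $5,775 − $2,202.80 = $3,572.20.

$3,572.20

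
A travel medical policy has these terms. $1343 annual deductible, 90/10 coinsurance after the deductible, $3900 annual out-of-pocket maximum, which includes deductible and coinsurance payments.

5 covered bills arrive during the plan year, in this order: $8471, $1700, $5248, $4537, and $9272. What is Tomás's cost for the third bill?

$524.80

Bill 1, $8471: $1343 to deductible, leaving $7128; traveler's 10% is $712.80. Cost to traveler: $2055.80. OOP to date $2055.80.
Bill 2, $1700: deductible already satisfied, so traveler's share is 10% × $1700 = $170. Traveler owes $170 (running OOP $2225.80).
Bill 3, $5248: deductible met; 10% of $5248 = $524.80. Cost to traveler: $524.80. OOP to date $2750.60.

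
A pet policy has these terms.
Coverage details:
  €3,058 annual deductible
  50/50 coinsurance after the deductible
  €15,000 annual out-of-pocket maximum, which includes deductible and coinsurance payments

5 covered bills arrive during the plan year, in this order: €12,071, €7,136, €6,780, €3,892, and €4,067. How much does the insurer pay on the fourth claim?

€3,414.50

Claim 1 (€12,071): €3,058 to deductible, leaving €9,013; owner's 50% is €4,506.50. Cost to owner: €7,564.50. OOP to date €7,564.50. Plan pays €12,071 − €7,564.50 = €4,506.50.
Claim 2 (€7,136): deductible already satisfied, so owner's share is 50% × €7,136 = €3,568. Owner pays €3,568; OOP now €11,132.50. Plan pays €7,136 − €3,568 = €3,568.
Claim 3 (€6,780): deductible met; 50% of €6,780 = €3,390. Owner pays €3,390; OOP now €14,522.50. Plan pays €6,780 − €3,390 = €3,390.
Claim 4 (€3,892): deductible met; 50% of €3,892 = €1,946. Adding that to €14,522.50 gives €16,468.50, past the €15,000 cap; owner pays only €15,000 − €14,522.50 = €477.50. Insurer: €3,892 − €477.50 = €3,414.50.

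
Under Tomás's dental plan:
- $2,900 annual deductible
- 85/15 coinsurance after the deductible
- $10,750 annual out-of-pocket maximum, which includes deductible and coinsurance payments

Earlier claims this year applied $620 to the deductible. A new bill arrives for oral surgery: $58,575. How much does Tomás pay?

$10,130

Remaining deductible: $2,900 − $620 = $2,280.
After the $2,280 deductible portion, $58,575 − $2,280 = $56,295 is subject to coinsurance.
Patient's 15% share of $56,295 is $8,444.25.
That puts the patient's cost at $2,280 + $8,444.25 = $10,724.25 before any cap.
That would bring total out-of-pocket to $11,344.25, past the $10,750 cap. The patient is capped at $10,750 − $620 = $10,130 on this claim.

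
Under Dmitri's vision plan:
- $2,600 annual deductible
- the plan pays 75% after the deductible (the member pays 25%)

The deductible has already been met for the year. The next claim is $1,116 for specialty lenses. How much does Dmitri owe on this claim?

With the deductible met, the entire $1,116 is subject to coinsurance.
Member's 25% share of $1,116 is $279.

$279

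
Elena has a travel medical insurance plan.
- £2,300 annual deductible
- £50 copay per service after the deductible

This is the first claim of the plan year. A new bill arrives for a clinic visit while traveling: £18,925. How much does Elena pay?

£2,350

Deductible not yet touched, so the first £2,300 of the bill goes to the deductible.
That leaves £18,925 − £2,300 = £16,625 for the copay.
Copay on this service: £50.
Traveler responsibility: £2,300 + £50 = £2,350.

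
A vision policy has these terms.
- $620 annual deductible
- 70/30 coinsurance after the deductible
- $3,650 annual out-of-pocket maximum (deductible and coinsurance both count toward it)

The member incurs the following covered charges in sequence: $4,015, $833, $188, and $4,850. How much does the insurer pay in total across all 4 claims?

#1 ($4,015): $620 to deductible, leaving $3,395; coinsurance $3,395 × 30% = $1,018.50. Cost to member: $1,638.50. OOP to date $1,638.50. Insurer: $4,015 − $1,638.50 = $2,376.50.
#2 ($833): deductible already satisfied, so member's share is 30% × $833 = $249.90. Cost to member: $249.90. OOP to date $1,888.40. Insurer: $833 − $249.90 = $583.10.
#3 ($188): 30% coinsurance on $188 = $56.40. Cost to member: $56.40. OOP to date $1,944.80. Plan pays $188 − $56.40 = $131.60.
#4 ($4,850): 30% coinsurance on $4,850 = $1,455. Member owes $1,455 (running OOP $3,399.80). Plan pays $4,850 − $1,455 = $3,395.
Insurer total = bills − member's total = $9,886 − $3,399.80 = $6,486.20.

$6,486.20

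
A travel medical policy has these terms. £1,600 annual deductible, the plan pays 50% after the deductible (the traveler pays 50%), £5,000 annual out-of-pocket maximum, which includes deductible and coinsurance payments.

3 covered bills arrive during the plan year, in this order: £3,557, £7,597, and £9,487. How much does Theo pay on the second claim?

£2,421.50

#1 (£3,557): £1,600 to deductible, leaving £1,957; coinsurance £1,957 × 50% = £978.50. Traveler owes £2,578.50 (running OOP £2,578.50).
#2 (£7,597): deductible already satisfied, so traveler's share is 50% × £7,597 = £3,798.50. OOP would hit £6,377 > £5,000, so the cap limits the traveler to £5,000 − £2,578.50 = £2,421.50.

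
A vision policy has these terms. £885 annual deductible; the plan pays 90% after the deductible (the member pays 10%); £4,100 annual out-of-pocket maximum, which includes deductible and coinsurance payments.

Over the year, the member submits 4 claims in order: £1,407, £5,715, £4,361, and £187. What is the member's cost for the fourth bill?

£18.70

#1 (£1,407): £885 finishes the deductible; £522 goes to coinsurance; member's 10% is £52.20. Member owes £937.20 (running OOP £937.20).
#2 (£5,715): deductible met; 10% of £5,715 = £571.50. Member pays £571.50; OOP now £1,508.70.
#3 (£4,361): deductible already satisfied, so member's share is 10% × £4,361 = £436.10. Member pays £436.10; OOP now £1,944.80.
#4 (£187): 10% coinsurance on £187 = £18.70. Member owes £18.70 (running OOP £1,963.50).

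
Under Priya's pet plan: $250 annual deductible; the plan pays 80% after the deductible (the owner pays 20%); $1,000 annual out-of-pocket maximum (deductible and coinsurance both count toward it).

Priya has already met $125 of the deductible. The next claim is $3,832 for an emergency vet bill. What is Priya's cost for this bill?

Deductible still to meet: $250 − $125 = $125.
After the $125 deductible portion, $3,832 − $125 = $3,707 is subject to coinsurance.
Owner's 20% share of $3,707 is $741.40.
So the owner owes $125 + $741.40 = $866.40 before any cap.
Cumulative spending $125 + $866.40 = $991.40 stays under the $1,000 maximum.

$866.40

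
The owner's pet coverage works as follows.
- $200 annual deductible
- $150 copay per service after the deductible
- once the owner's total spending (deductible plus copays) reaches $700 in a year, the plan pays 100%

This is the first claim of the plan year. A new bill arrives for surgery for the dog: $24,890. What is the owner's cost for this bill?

Deductible not yet touched, so the first $200 of the bill goes to the deductible.
That leaves $24,890 − $200 = $24,690 for the copay.
Copay on this service: $150.
So the owner owes $200 + $150 = $350 before any cap.
Year-to-date out-of-pocket becomes $0 + $350 = $350, still under the $700 maximum, so no cap applies.

$350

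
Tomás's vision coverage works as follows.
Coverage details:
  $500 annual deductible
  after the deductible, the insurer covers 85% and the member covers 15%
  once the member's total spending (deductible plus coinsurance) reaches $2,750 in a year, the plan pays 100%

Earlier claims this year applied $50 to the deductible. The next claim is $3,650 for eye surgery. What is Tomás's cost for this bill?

$930

Deductible still to meet: $500 − $50 = $450.
After the $450 deductible portion, $3,650 − $450 = $3,200 is subject to coinsurance.
15% of $3,200 = $480 falls to the member.
That puts the member's cost at $450 + $480 = $930 before any cap.
Total out-of-pocket so far would be $50 + $930 = $980, below the $2,750 cap — no reduction.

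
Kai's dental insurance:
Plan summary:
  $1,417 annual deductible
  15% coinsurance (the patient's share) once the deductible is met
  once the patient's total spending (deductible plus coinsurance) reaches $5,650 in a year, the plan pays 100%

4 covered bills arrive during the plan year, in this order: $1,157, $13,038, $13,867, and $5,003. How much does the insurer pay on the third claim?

Claim 1 ($1,157): entire amount goes to the deductible. Cost to patient: $1,157. OOP to date $1,157. Insurer: $1,157 − $1,157 = $0.
Claim 2 ($13,038): deductible takes $260, $12,778 remains; coinsurance $12,778 × 15% = $1,916.70. Cost to patient: $2,176.70. OOP to date $3,333.70. Plan pays $13,038 − $2,176.70 = $10,861.30.
Claim 3 ($13,867): deductible already satisfied, so patient's share is 15% × $13,867 = $2,080.05. Patient pays $2,080.05; OOP now $5,413.75. Plan pays $13,867 − $2,080.05 = $11,786.95.

$11,786.95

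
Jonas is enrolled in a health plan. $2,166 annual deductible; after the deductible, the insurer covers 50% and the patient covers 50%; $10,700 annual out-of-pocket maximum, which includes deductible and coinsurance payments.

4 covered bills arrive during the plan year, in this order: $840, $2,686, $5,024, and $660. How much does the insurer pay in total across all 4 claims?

Claim 1 — $840: all of it applies to the deductible. Patient pays $840; OOP now $840. Insurer: $840 − $840 = $0.
Claim 2 — $2,686: $1,326 to deductible, leaving $1,360; coinsurance $1,360 × 50% = $680. Patient pays $2,006; OOP now $2,846. Insurer: $2,686 − $2,006 = $680.
Claim 3 — $5,024: 50% coinsurance on $5,024 = $2,512. Patient pays $2,512; OOP now $5,358. Insurer: $5,024 − $2,512 = $2,512.
Claim 4 — $660: 50% coinsurance on $660 = $330. Patient pays $330; OOP now $5,688. Plan pays $660 − $330 = $330.
Insurer total: $0 + $680 + $2,512 + $330 = $3,522.

$3,522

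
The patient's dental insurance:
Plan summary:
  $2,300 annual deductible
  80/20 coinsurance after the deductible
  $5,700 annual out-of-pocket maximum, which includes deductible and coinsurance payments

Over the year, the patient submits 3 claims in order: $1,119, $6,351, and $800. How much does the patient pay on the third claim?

$160

#1 ($1,119): all of it applies to the deductible. Patient pays $1,119; OOP now $1,119.
#2 ($6,351): $1,181 to deductible, leaving $5,170; patient's 20% is $1,034. Patient pays $2,215; OOP now $3,334.
#3 ($800): deductible already satisfied, so patient's share is 20% × $800 = $160. Patient owes $160 (running OOP $3,494).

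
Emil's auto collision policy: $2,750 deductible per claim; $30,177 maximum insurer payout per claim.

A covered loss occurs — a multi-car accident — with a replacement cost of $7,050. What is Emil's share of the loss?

$2,750

After the deductible, $7,050 − $2,750 = $4,300 remains.
$4,300 ≤ $30,177, so the limit doesn't bind; insurer pays $4,300.
Out of pocket: $7,050 − $4,300 = $2,750.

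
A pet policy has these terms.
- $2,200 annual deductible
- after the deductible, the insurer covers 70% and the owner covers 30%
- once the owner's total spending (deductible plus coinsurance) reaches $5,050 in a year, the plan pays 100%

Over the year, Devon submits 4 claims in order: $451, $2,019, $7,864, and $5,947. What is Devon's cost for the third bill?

Bill 1, $451: entire amount goes to the deductible. Owner pays $451; OOP now $451.
Bill 2, $2,019: $1,749 to deductible, leaving $270; 30% of $270 = $81. Owner owes $1,830 (running OOP $2,281).
Bill 3, $7,864: deductible already satisfied, so owner's share is 30% × $7,864 = $2,359.20. Owner owes $2,359.20 (running OOP $4,640.20).

$2,359.20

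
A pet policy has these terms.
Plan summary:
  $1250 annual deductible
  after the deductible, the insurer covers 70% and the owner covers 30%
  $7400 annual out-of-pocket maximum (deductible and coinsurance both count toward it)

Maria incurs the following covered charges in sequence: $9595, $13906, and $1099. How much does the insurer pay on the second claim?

#1 ($9595): $1250 to deductible, leaving $8345; 30% of $8345 = $2503.50. Owner owes $3753.50 (running OOP $3753.50). Plan pays $9595 − $3753.50 = $5841.50.
#2 ($13906): deductible already satisfied, so owner's share is 30% × $13906 = $4171.80. Adding that to $3753.50 gives $7925.30, past the $7400 cap; owner pays only $7400 − $3753.50 = $3646.50. Plan pays $13906 − $3646.50 = $10259.50.

$10259.50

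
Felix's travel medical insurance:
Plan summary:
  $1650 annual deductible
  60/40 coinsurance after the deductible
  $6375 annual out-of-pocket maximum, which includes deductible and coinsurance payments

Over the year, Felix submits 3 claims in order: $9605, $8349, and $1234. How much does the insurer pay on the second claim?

$6806

Bill 1, $9605: $1650 finishes the deductible; $7955 goes to coinsurance; coinsurance $7955 × 40% = $3182. Traveler pays $4832; OOP now $4832. Insurer: $9605 − $4832 = $4773.
Bill 2, $8349: deductible met; 40% of $8349 = $3339.60. That would push OOP to $8171.60, over the $6375 cap, so traveler pays $6375 − $4832 = $1543. Insurer: $8349 − $1543 = $6806.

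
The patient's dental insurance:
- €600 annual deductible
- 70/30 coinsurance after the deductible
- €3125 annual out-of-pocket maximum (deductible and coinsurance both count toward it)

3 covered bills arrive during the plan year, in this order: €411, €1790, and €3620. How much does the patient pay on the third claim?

Bill 1, €411: fully absorbed by the deductible. Cost to patient: €411. OOP to date €411.
Bill 2, €1790: deductible takes €189, €1601 remains; 30% of €1601 = €480.30. Cost to patient: €669.30. OOP to date €1080.30.
Bill 3, €3620: 30% coinsurance on €3620 = €1086. Cost to patient: €1086. OOP to date €2166.30.

€1086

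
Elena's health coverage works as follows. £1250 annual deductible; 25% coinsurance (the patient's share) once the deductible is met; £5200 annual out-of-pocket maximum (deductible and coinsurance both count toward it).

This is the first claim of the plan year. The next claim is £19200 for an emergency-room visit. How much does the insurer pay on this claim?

£14000

Deductible not yet touched, so the first £1250 of the bill goes to the deductible.
After the £1250 deductible portion, £19200 − £1250 = £17950 is subject to coinsurance.
25% of £17950 = £4487.50 falls to the patient.
That puts the patient's cost at £1250 + £4487.50 = £5737.50 before any cap.
Adding £5737.50 to the £0 already spent would give £5737.50, which exceeds the £5200 cap; the patient pays just £5200 − £0 = £5200.
The plan picks up £19200 − £5200 = £14000.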